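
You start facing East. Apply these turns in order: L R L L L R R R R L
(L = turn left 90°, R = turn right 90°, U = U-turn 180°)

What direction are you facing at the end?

Answer: Final heading: East

Derivation:
Start: East
  L (left (90° counter-clockwise)) -> North
  R (right (90° clockwise)) -> East
  L (left (90° counter-clockwise)) -> North
  L (left (90° counter-clockwise)) -> West
  L (left (90° counter-clockwise)) -> South
  R (right (90° clockwise)) -> West
  R (right (90° clockwise)) -> North
  R (right (90° clockwise)) -> East
  R (right (90° clockwise)) -> South
  L (left (90° counter-clockwise)) -> East
Final: East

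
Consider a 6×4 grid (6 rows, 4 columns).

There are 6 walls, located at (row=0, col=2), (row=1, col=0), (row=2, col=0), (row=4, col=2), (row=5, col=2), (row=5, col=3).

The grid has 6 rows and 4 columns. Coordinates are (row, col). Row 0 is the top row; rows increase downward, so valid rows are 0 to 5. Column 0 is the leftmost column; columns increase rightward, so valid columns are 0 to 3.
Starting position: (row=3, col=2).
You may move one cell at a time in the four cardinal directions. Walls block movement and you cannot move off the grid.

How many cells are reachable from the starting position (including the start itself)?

BFS flood-fill from (row=3, col=2):
  Distance 0: (row=3, col=2)
  Distance 1: (row=2, col=2), (row=3, col=1), (row=3, col=3)
  Distance 2: (row=1, col=2), (row=2, col=1), (row=2, col=3), (row=3, col=0), (row=4, col=1), (row=4, col=3)
  Distance 3: (row=1, col=1), (row=1, col=3), (row=4, col=0), (row=5, col=1)
  Distance 4: (row=0, col=1), (row=0, col=3), (row=5, col=0)
  Distance 5: (row=0, col=0)
Total reachable: 18 (grid has 18 open cells total)

Answer: Reachable cells: 18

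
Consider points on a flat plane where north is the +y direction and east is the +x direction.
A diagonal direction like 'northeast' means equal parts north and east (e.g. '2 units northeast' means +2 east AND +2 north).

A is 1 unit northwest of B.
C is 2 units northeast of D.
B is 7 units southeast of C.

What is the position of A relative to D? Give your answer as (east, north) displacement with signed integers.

Place D at the origin (east=0, north=0).
  C is 2 units northeast of D: delta (east=+2, north=+2); C at (east=2, north=2).
  B is 7 units southeast of C: delta (east=+7, north=-7); B at (east=9, north=-5).
  A is 1 unit northwest of B: delta (east=-1, north=+1); A at (east=8, north=-4).
Therefore A relative to D: (east=8, north=-4).

Answer: A is at (east=8, north=-4) relative to D.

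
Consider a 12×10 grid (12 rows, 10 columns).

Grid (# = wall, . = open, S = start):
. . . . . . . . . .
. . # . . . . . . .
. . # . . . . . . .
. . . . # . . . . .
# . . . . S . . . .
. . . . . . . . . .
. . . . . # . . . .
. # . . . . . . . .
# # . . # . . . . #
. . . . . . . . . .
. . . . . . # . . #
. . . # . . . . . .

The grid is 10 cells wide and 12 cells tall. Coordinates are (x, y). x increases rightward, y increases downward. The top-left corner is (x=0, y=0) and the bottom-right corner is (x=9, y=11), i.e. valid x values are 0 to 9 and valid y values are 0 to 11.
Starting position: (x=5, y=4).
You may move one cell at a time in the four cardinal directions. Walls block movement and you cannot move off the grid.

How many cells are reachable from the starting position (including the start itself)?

BFS flood-fill from (x=5, y=4):
  Distance 0: (x=5, y=4)
  Distance 1: (x=5, y=3), (x=4, y=4), (x=6, y=4), (x=5, y=5)
  Distance 2: (x=5, y=2), (x=6, y=3), (x=3, y=4), (x=7, y=4), (x=4, y=5), (x=6, y=5)
  Distance 3: (x=5, y=1), (x=4, y=2), (x=6, y=2), (x=3, y=3), (x=7, y=3), (x=2, y=4), (x=8, y=4), (x=3, y=5), (x=7, y=5), (x=4, y=6), (x=6, y=6)
  Distance 4: (x=5, y=0), (x=4, y=1), (x=6, y=1), (x=3, y=2), (x=7, y=2), (x=2, y=3), (x=8, y=3), (x=1, y=4), (x=9, y=4), (x=2, y=5), (x=8, y=5), (x=3, y=6), (x=7, y=6), (x=4, y=7), (x=6, y=7)
  Distance 5: (x=4, y=0), (x=6, y=0), (x=3, y=1), (x=7, y=1), (x=8, y=2), (x=1, y=3), (x=9, y=3), (x=1, y=5), (x=9, y=5), (x=2, y=6), (x=8, y=6), (x=3, y=7), (x=5, y=7), (x=7, y=7), (x=6, y=8)
  Distance 6: (x=3, y=0), (x=7, y=0), (x=8, y=1), (x=1, y=2), (x=9, y=2), (x=0, y=3), (x=0, y=5), (x=1, y=6), (x=9, y=6), (x=2, y=7), (x=8, y=7), (x=3, y=8), (x=5, y=8), (x=7, y=8), (x=6, y=9)
  Distance 7: (x=2, y=0), (x=8, y=0), (x=1, y=1), (x=9, y=1), (x=0, y=2), (x=0, y=6), (x=9, y=7), (x=2, y=8), (x=8, y=8), (x=3, y=9), (x=5, y=9), (x=7, y=9)
  Distance 8: (x=1, y=0), (x=9, y=0), (x=0, y=1), (x=0, y=7), (x=2, y=9), (x=4, y=9), (x=8, y=9), (x=3, y=10), (x=5, y=10), (x=7, y=10)
  Distance 9: (x=0, y=0), (x=1, y=9), (x=9, y=9), (x=2, y=10), (x=4, y=10), (x=8, y=10), (x=5, y=11), (x=7, y=11)
  Distance 10: (x=0, y=9), (x=1, y=10), (x=2, y=11), (x=4, y=11), (x=6, y=11), (x=8, y=11)
  Distance 11: (x=0, y=10), (x=1, y=11), (x=9, y=11)
  Distance 12: (x=0, y=11)
Total reachable: 107 (grid has 107 open cells total)

Answer: Reachable cells: 107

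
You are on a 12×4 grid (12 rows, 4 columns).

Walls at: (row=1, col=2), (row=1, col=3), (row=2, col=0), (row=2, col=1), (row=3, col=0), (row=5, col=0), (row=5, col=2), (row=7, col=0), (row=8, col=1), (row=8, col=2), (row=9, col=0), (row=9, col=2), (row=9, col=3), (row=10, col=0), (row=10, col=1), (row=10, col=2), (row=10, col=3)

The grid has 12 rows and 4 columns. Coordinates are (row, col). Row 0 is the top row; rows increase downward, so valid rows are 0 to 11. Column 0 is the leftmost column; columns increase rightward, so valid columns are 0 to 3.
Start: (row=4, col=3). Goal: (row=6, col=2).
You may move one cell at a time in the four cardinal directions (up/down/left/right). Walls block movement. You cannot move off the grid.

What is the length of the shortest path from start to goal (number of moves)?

Answer: Shortest path length: 3

Derivation:
BFS from (row=4, col=3) until reaching (row=6, col=2):
  Distance 0: (row=4, col=3)
  Distance 1: (row=3, col=3), (row=4, col=2), (row=5, col=3)
  Distance 2: (row=2, col=3), (row=3, col=2), (row=4, col=1), (row=6, col=3)
  Distance 3: (row=2, col=2), (row=3, col=1), (row=4, col=0), (row=5, col=1), (row=6, col=2), (row=7, col=3)  <- goal reached here
One shortest path (3 moves): (row=4, col=3) -> (row=5, col=3) -> (row=6, col=3) -> (row=6, col=2)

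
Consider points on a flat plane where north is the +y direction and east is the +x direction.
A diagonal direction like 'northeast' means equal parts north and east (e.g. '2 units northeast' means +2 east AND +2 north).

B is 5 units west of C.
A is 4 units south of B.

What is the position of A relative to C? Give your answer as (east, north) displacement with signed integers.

Place C at the origin (east=0, north=0).
  B is 5 units west of C: delta (east=-5, north=+0); B at (east=-5, north=0).
  A is 4 units south of B: delta (east=+0, north=-4); A at (east=-5, north=-4).
Therefore A relative to C: (east=-5, north=-4).

Answer: A is at (east=-5, north=-4) relative to C.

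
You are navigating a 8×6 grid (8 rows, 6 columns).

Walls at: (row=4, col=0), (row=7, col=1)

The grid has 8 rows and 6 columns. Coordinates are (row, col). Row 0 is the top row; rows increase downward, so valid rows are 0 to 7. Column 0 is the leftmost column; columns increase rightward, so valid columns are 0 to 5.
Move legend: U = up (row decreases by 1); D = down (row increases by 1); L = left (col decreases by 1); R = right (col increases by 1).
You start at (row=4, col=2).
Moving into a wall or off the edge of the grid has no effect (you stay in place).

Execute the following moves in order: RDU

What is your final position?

Start: (row=4, col=2)
  R (right): (row=4, col=2) -> (row=4, col=3)
  D (down): (row=4, col=3) -> (row=5, col=3)
  U (up): (row=5, col=3) -> (row=4, col=3)
Final: (row=4, col=3)

Answer: Final position: (row=4, col=3)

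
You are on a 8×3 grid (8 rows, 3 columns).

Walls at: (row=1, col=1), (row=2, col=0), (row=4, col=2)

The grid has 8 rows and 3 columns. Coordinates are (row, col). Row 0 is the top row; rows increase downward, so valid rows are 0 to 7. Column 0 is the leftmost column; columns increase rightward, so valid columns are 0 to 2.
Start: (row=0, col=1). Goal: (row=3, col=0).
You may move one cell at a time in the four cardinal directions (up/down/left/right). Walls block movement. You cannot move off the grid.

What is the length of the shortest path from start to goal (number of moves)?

Answer: Shortest path length: 6

Derivation:
BFS from (row=0, col=1) until reaching (row=3, col=0):
  Distance 0: (row=0, col=1)
  Distance 1: (row=0, col=0), (row=0, col=2)
  Distance 2: (row=1, col=0), (row=1, col=2)
  Distance 3: (row=2, col=2)
  Distance 4: (row=2, col=1), (row=3, col=2)
  Distance 5: (row=3, col=1)
  Distance 6: (row=3, col=0), (row=4, col=1)  <- goal reached here
One shortest path (6 moves): (row=0, col=1) -> (row=0, col=2) -> (row=1, col=2) -> (row=2, col=2) -> (row=2, col=1) -> (row=3, col=1) -> (row=3, col=0)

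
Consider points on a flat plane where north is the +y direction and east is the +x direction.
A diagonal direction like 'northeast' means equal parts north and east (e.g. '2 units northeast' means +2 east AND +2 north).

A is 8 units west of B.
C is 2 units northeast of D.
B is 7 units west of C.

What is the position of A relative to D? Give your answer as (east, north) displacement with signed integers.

Place D at the origin (east=0, north=0).
  C is 2 units northeast of D: delta (east=+2, north=+2); C at (east=2, north=2).
  B is 7 units west of C: delta (east=-7, north=+0); B at (east=-5, north=2).
  A is 8 units west of B: delta (east=-8, north=+0); A at (east=-13, north=2).
Therefore A relative to D: (east=-13, north=2).

Answer: A is at (east=-13, north=2) relative to D.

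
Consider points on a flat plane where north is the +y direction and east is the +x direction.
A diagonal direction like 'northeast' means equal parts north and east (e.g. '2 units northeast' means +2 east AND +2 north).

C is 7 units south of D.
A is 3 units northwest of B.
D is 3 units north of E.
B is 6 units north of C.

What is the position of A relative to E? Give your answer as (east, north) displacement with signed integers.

Answer: A is at (east=-3, north=5) relative to E.

Derivation:
Place E at the origin (east=0, north=0).
  D is 3 units north of E: delta (east=+0, north=+3); D at (east=0, north=3).
  C is 7 units south of D: delta (east=+0, north=-7); C at (east=0, north=-4).
  B is 6 units north of C: delta (east=+0, north=+6); B at (east=0, north=2).
  A is 3 units northwest of B: delta (east=-3, north=+3); A at (east=-3, north=5).
Therefore A relative to E: (east=-3, north=5).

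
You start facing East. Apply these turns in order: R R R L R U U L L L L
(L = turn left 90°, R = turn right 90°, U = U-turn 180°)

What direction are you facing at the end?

Answer: Final heading: North

Derivation:
Start: East
  R (right (90° clockwise)) -> South
  R (right (90° clockwise)) -> West
  R (right (90° clockwise)) -> North
  L (left (90° counter-clockwise)) -> West
  R (right (90° clockwise)) -> North
  U (U-turn (180°)) -> South
  U (U-turn (180°)) -> North
  L (left (90° counter-clockwise)) -> West
  L (left (90° counter-clockwise)) -> South
  L (left (90° counter-clockwise)) -> East
  L (left (90° counter-clockwise)) -> North
Final: North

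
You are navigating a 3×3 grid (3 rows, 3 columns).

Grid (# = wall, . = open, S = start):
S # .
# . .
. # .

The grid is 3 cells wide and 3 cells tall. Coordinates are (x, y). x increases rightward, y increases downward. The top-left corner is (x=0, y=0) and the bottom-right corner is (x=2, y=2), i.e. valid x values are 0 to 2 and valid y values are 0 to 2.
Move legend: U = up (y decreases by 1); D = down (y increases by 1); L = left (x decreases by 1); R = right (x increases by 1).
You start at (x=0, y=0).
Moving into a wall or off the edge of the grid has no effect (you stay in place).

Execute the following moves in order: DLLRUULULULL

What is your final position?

Answer: Final position: (x=0, y=0)

Derivation:
Start: (x=0, y=0)
  D (down): blocked, stay at (x=0, y=0)
  L (left): blocked, stay at (x=0, y=0)
  L (left): blocked, stay at (x=0, y=0)
  R (right): blocked, stay at (x=0, y=0)
  U (up): blocked, stay at (x=0, y=0)
  U (up): blocked, stay at (x=0, y=0)
  L (left): blocked, stay at (x=0, y=0)
  U (up): blocked, stay at (x=0, y=0)
  L (left): blocked, stay at (x=0, y=0)
  U (up): blocked, stay at (x=0, y=0)
  L (left): blocked, stay at (x=0, y=0)
  L (left): blocked, stay at (x=0, y=0)
Final: (x=0, y=0)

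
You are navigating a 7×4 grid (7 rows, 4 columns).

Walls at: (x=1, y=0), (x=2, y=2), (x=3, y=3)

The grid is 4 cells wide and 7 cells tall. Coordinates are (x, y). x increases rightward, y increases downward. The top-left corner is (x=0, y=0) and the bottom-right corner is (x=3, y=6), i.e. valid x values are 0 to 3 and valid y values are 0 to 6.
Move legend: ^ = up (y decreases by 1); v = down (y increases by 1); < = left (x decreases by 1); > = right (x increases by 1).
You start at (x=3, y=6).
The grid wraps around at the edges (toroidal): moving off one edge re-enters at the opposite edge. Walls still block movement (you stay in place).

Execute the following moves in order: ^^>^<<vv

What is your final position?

Answer: Final position: (x=0, y=5)

Derivation:
Start: (x=3, y=6)
  ^ (up): (x=3, y=6) -> (x=3, y=5)
  ^ (up): (x=3, y=5) -> (x=3, y=4)
  > (right): (x=3, y=4) -> (x=0, y=4)
  ^ (up): (x=0, y=4) -> (x=0, y=3)
  < (left): blocked, stay at (x=0, y=3)
  < (left): blocked, stay at (x=0, y=3)
  v (down): (x=0, y=3) -> (x=0, y=4)
  v (down): (x=0, y=4) -> (x=0, y=5)
Final: (x=0, y=5)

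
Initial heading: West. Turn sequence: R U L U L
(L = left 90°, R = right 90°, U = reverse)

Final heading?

Start: West
  R (right (90° clockwise)) -> North
  U (U-turn (180°)) -> South
  L (left (90° counter-clockwise)) -> East
  U (U-turn (180°)) -> West
  L (left (90° counter-clockwise)) -> South
Final: South

Answer: Final heading: South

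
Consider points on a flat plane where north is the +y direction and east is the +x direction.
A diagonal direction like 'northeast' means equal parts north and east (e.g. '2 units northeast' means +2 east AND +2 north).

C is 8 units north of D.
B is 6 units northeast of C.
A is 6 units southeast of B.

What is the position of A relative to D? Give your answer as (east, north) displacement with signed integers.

Place D at the origin (east=0, north=0).
  C is 8 units north of D: delta (east=+0, north=+8); C at (east=0, north=8).
  B is 6 units northeast of C: delta (east=+6, north=+6); B at (east=6, north=14).
  A is 6 units southeast of B: delta (east=+6, north=-6); A at (east=12, north=8).
Therefore A relative to D: (east=12, north=8).

Answer: A is at (east=12, north=8) relative to D.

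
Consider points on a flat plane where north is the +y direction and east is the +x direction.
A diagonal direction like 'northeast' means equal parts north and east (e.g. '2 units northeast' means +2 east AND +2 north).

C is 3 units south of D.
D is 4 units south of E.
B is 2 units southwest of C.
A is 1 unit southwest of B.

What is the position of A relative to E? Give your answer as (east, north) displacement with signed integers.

Place E at the origin (east=0, north=0).
  D is 4 units south of E: delta (east=+0, north=-4); D at (east=0, north=-4).
  C is 3 units south of D: delta (east=+0, north=-3); C at (east=0, north=-7).
  B is 2 units southwest of C: delta (east=-2, north=-2); B at (east=-2, north=-9).
  A is 1 unit southwest of B: delta (east=-1, north=-1); A at (east=-3, north=-10).
Therefore A relative to E: (east=-3, north=-10).

Answer: A is at (east=-3, north=-10) relative to E.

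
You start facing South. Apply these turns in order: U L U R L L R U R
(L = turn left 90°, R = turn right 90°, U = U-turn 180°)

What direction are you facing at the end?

Start: South
  U (U-turn (180°)) -> North
  L (left (90° counter-clockwise)) -> West
  U (U-turn (180°)) -> East
  R (right (90° clockwise)) -> South
  L (left (90° counter-clockwise)) -> East
  L (left (90° counter-clockwise)) -> North
  R (right (90° clockwise)) -> East
  U (U-turn (180°)) -> West
  R (right (90° clockwise)) -> North
Final: North

Answer: Final heading: North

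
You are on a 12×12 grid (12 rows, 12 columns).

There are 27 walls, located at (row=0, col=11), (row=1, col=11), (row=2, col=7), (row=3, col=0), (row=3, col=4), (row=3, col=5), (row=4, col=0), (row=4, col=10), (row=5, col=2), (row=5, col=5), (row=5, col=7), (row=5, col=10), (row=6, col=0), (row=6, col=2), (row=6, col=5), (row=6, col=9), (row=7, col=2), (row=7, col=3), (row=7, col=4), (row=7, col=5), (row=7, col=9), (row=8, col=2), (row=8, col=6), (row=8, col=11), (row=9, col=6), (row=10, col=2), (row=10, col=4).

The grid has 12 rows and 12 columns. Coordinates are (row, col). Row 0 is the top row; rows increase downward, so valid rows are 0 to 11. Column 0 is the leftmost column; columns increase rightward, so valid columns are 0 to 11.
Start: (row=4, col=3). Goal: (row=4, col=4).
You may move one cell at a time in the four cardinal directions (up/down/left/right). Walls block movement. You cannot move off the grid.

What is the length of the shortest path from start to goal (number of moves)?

Answer: Shortest path length: 1

Derivation:
BFS from (row=4, col=3) until reaching (row=4, col=4):
  Distance 0: (row=4, col=3)
  Distance 1: (row=3, col=3), (row=4, col=2), (row=4, col=4), (row=5, col=3)  <- goal reached here
One shortest path (1 moves): (row=4, col=3) -> (row=4, col=4)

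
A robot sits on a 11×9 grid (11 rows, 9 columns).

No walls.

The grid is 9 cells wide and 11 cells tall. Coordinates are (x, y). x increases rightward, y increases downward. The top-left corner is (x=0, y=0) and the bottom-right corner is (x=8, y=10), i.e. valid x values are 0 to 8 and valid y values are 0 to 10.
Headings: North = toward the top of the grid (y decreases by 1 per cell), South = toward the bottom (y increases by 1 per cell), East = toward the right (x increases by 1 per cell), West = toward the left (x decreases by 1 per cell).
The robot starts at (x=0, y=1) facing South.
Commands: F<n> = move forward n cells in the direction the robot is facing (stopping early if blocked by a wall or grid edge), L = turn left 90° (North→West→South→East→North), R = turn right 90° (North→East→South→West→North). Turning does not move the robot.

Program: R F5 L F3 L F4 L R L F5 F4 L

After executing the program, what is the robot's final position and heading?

Start: (x=0, y=1), facing South
  R: turn right, now facing West
  F5: move forward 0/5 (blocked), now at (x=0, y=1)
  L: turn left, now facing South
  F3: move forward 3, now at (x=0, y=4)
  L: turn left, now facing East
  F4: move forward 4, now at (x=4, y=4)
  L: turn left, now facing North
  R: turn right, now facing East
  L: turn left, now facing North
  F5: move forward 4/5 (blocked), now at (x=4, y=0)
  F4: move forward 0/4 (blocked), now at (x=4, y=0)
  L: turn left, now facing West
Final: (x=4, y=0), facing West

Answer: Final position: (x=4, y=0), facing West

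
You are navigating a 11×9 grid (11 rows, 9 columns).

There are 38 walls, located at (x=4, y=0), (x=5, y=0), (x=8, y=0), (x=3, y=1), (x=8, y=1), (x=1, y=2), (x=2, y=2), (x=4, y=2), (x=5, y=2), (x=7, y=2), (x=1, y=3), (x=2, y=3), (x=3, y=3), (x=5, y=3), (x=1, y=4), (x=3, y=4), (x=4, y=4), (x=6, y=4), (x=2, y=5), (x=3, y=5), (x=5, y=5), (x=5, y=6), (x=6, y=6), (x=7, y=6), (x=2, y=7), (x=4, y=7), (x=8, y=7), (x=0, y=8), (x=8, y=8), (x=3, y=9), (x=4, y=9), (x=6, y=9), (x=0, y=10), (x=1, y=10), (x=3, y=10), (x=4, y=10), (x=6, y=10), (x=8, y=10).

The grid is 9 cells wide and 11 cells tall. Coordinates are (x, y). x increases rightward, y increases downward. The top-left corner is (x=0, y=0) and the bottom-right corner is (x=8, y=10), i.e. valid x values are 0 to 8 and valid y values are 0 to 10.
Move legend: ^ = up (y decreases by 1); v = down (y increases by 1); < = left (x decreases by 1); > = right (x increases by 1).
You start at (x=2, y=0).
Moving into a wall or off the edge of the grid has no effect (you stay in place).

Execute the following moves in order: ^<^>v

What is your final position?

Answer: Final position: (x=2, y=1)

Derivation:
Start: (x=2, y=0)
  ^ (up): blocked, stay at (x=2, y=0)
  < (left): (x=2, y=0) -> (x=1, y=0)
  ^ (up): blocked, stay at (x=1, y=0)
  > (right): (x=1, y=0) -> (x=2, y=0)
  v (down): (x=2, y=0) -> (x=2, y=1)
Final: (x=2, y=1)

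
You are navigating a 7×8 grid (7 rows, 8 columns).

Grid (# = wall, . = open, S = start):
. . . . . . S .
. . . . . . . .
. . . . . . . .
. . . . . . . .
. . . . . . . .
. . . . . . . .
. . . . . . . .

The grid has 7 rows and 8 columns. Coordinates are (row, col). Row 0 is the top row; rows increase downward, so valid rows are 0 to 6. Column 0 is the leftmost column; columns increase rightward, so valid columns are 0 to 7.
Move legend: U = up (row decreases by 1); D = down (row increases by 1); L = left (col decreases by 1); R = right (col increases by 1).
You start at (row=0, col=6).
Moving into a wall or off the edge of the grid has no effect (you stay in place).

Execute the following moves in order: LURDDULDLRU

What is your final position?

Start: (row=0, col=6)
  L (left): (row=0, col=6) -> (row=0, col=5)
  U (up): blocked, stay at (row=0, col=5)
  R (right): (row=0, col=5) -> (row=0, col=6)
  D (down): (row=0, col=6) -> (row=1, col=6)
  D (down): (row=1, col=6) -> (row=2, col=6)
  U (up): (row=2, col=6) -> (row=1, col=6)
  L (left): (row=1, col=6) -> (row=1, col=5)
  D (down): (row=1, col=5) -> (row=2, col=5)
  L (left): (row=2, col=5) -> (row=2, col=4)
  R (right): (row=2, col=4) -> (row=2, col=5)
  U (up): (row=2, col=5) -> (row=1, col=5)
Final: (row=1, col=5)

Answer: Final position: (row=1, col=5)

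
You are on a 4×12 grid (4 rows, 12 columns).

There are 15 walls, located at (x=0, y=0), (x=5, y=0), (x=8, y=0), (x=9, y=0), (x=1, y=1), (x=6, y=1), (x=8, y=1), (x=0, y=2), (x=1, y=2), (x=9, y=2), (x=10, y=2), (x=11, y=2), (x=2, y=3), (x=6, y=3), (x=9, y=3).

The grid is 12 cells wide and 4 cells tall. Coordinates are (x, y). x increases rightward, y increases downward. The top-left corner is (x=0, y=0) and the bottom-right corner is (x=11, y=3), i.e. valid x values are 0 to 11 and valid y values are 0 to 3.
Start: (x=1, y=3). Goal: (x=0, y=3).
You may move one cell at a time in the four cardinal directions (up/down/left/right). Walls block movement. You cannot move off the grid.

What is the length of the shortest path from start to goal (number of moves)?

BFS from (x=1, y=3) until reaching (x=0, y=3):
  Distance 0: (x=1, y=3)
  Distance 1: (x=0, y=3)  <- goal reached here
One shortest path (1 moves): (x=1, y=3) -> (x=0, y=3)

Answer: Shortest path length: 1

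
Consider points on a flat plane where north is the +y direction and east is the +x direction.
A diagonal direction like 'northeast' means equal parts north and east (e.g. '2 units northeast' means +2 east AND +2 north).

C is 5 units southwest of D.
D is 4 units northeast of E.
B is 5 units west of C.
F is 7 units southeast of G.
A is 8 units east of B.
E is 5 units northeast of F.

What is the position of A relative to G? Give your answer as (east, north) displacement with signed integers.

Place G at the origin (east=0, north=0).
  F is 7 units southeast of G: delta (east=+7, north=-7); F at (east=7, north=-7).
  E is 5 units northeast of F: delta (east=+5, north=+5); E at (east=12, north=-2).
  D is 4 units northeast of E: delta (east=+4, north=+4); D at (east=16, north=2).
  C is 5 units southwest of D: delta (east=-5, north=-5); C at (east=11, north=-3).
  B is 5 units west of C: delta (east=-5, north=+0); B at (east=6, north=-3).
  A is 8 units east of B: delta (east=+8, north=+0); A at (east=14, north=-3).
Therefore A relative to G: (east=14, north=-3).

Answer: A is at (east=14, north=-3) relative to G.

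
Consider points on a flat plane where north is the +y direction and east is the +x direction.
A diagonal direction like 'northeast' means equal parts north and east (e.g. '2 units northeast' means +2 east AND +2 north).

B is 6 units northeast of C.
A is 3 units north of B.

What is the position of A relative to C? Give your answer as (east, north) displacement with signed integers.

Place C at the origin (east=0, north=0).
  B is 6 units northeast of C: delta (east=+6, north=+6); B at (east=6, north=6).
  A is 3 units north of B: delta (east=+0, north=+3); A at (east=6, north=9).
Therefore A relative to C: (east=6, north=9).

Answer: A is at (east=6, north=9) relative to C.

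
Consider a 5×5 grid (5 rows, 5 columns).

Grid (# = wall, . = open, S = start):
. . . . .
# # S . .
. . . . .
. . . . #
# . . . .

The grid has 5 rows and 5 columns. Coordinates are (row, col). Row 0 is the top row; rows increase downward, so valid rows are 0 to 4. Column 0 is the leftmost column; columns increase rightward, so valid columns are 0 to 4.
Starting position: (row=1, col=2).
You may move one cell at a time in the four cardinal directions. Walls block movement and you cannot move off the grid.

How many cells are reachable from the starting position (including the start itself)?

BFS flood-fill from (row=1, col=2):
  Distance 0: (row=1, col=2)
  Distance 1: (row=0, col=2), (row=1, col=3), (row=2, col=2)
  Distance 2: (row=0, col=1), (row=0, col=3), (row=1, col=4), (row=2, col=1), (row=2, col=3), (row=3, col=2)
  Distance 3: (row=0, col=0), (row=0, col=4), (row=2, col=0), (row=2, col=4), (row=3, col=1), (row=3, col=3), (row=4, col=2)
  Distance 4: (row=3, col=0), (row=4, col=1), (row=4, col=3)
  Distance 5: (row=4, col=4)
Total reachable: 21 (grid has 21 open cells total)

Answer: Reachable cells: 21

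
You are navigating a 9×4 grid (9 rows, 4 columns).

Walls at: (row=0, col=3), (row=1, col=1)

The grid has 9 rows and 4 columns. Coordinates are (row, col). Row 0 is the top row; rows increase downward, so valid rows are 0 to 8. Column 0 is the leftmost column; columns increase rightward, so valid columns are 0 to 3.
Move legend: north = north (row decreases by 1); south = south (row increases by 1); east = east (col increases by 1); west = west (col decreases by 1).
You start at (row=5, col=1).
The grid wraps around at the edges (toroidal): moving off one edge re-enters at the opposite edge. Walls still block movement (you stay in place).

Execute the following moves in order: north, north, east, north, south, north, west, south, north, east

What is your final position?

Answer: Final position: (row=2, col=2)

Derivation:
Start: (row=5, col=1)
  north (north): (row=5, col=1) -> (row=4, col=1)
  north (north): (row=4, col=1) -> (row=3, col=1)
  east (east): (row=3, col=1) -> (row=3, col=2)
  north (north): (row=3, col=2) -> (row=2, col=2)
  south (south): (row=2, col=2) -> (row=3, col=2)
  north (north): (row=3, col=2) -> (row=2, col=2)
  west (west): (row=2, col=2) -> (row=2, col=1)
  south (south): (row=2, col=1) -> (row=3, col=1)
  north (north): (row=3, col=1) -> (row=2, col=1)
  east (east): (row=2, col=1) -> (row=2, col=2)
Final: (row=2, col=2)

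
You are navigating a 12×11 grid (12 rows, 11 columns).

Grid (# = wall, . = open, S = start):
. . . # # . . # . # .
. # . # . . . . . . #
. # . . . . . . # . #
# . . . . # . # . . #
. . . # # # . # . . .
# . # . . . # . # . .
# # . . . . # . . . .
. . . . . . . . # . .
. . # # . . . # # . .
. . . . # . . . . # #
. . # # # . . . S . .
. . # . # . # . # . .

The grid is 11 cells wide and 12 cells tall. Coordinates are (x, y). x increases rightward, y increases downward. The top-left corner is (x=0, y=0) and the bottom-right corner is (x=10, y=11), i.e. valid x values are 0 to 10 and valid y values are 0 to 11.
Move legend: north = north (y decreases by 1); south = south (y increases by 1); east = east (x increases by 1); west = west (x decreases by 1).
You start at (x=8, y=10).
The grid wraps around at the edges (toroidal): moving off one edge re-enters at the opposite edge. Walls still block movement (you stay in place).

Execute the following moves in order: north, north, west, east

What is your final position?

Answer: Final position: (x=8, y=9)

Derivation:
Start: (x=8, y=10)
  north (north): (x=8, y=10) -> (x=8, y=9)
  north (north): blocked, stay at (x=8, y=9)
  west (west): (x=8, y=9) -> (x=7, y=9)
  east (east): (x=7, y=9) -> (x=8, y=9)
Final: (x=8, y=9)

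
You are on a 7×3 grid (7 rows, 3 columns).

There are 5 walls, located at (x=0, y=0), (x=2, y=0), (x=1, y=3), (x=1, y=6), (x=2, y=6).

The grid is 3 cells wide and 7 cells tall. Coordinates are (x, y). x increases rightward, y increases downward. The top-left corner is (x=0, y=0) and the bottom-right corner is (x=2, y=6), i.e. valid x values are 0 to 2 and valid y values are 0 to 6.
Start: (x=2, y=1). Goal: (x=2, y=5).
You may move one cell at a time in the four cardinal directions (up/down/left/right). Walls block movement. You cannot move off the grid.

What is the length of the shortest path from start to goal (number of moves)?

Answer: Shortest path length: 4

Derivation:
BFS from (x=2, y=1) until reaching (x=2, y=5):
  Distance 0: (x=2, y=1)
  Distance 1: (x=1, y=1), (x=2, y=2)
  Distance 2: (x=1, y=0), (x=0, y=1), (x=1, y=2), (x=2, y=3)
  Distance 3: (x=0, y=2), (x=2, y=4)
  Distance 4: (x=0, y=3), (x=1, y=4), (x=2, y=5)  <- goal reached here
One shortest path (4 moves): (x=2, y=1) -> (x=2, y=2) -> (x=2, y=3) -> (x=2, y=4) -> (x=2, y=5)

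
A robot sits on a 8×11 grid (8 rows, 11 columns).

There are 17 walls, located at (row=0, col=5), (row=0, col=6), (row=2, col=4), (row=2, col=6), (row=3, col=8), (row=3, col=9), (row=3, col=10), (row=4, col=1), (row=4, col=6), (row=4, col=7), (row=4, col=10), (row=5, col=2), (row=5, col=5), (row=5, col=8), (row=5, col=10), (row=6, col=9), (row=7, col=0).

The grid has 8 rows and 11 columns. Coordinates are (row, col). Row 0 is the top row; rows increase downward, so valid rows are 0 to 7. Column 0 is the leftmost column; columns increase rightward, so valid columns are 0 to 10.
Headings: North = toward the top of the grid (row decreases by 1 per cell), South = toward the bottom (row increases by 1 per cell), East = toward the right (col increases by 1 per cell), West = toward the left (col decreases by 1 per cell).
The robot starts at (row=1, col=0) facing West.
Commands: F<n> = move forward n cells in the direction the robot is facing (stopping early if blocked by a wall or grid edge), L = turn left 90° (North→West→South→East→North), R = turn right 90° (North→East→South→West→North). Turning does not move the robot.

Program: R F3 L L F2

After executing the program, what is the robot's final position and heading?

Answer: Final position: (row=2, col=0), facing South

Derivation:
Start: (row=1, col=0), facing West
  R: turn right, now facing North
  F3: move forward 1/3 (blocked), now at (row=0, col=0)
  L: turn left, now facing West
  L: turn left, now facing South
  F2: move forward 2, now at (row=2, col=0)
Final: (row=2, col=0), facing South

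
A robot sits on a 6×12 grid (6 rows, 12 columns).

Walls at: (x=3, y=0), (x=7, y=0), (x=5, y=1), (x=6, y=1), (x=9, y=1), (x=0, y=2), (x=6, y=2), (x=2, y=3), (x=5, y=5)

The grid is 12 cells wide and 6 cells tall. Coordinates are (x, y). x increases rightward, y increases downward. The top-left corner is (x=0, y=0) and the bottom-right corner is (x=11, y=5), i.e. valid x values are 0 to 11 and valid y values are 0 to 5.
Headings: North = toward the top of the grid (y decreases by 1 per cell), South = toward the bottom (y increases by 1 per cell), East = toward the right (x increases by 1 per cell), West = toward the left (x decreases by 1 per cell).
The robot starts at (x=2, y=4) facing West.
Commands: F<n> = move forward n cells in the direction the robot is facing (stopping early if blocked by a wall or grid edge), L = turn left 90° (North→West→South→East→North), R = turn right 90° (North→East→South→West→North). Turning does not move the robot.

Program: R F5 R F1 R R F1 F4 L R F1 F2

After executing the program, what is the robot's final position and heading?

Start: (x=2, y=4), facing West
  R: turn right, now facing North
  F5: move forward 0/5 (blocked), now at (x=2, y=4)
  R: turn right, now facing East
  F1: move forward 1, now at (x=3, y=4)
  R: turn right, now facing South
  R: turn right, now facing West
  F1: move forward 1, now at (x=2, y=4)
  F4: move forward 2/4 (blocked), now at (x=0, y=4)
  L: turn left, now facing South
  R: turn right, now facing West
  F1: move forward 0/1 (blocked), now at (x=0, y=4)
  F2: move forward 0/2 (blocked), now at (x=0, y=4)
Final: (x=0, y=4), facing West

Answer: Final position: (x=0, y=4), facing West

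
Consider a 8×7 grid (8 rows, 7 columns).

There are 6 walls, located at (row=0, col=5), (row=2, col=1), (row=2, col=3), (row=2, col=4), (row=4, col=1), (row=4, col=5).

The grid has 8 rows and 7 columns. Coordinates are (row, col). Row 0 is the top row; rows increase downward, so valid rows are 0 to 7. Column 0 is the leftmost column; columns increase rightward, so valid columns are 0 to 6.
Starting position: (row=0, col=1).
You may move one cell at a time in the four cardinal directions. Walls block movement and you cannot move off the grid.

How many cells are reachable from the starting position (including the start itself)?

BFS flood-fill from (row=0, col=1):
  Distance 0: (row=0, col=1)
  Distance 1: (row=0, col=0), (row=0, col=2), (row=1, col=1)
  Distance 2: (row=0, col=3), (row=1, col=0), (row=1, col=2)
  Distance 3: (row=0, col=4), (row=1, col=3), (row=2, col=0), (row=2, col=2)
  Distance 4: (row=1, col=4), (row=3, col=0), (row=3, col=2)
  Distance 5: (row=1, col=5), (row=3, col=1), (row=3, col=3), (row=4, col=0), (row=4, col=2)
  Distance 6: (row=1, col=6), (row=2, col=5), (row=3, col=4), (row=4, col=3), (row=5, col=0), (row=5, col=2)
  Distance 7: (row=0, col=6), (row=2, col=6), (row=3, col=5), (row=4, col=4), (row=5, col=1), (row=5, col=3), (row=6, col=0), (row=6, col=2)
  Distance 8: (row=3, col=6), (row=5, col=4), (row=6, col=1), (row=6, col=3), (row=7, col=0), (row=7, col=2)
  Distance 9: (row=4, col=6), (row=5, col=5), (row=6, col=4), (row=7, col=1), (row=7, col=3)
  Distance 10: (row=5, col=6), (row=6, col=5), (row=7, col=4)
  Distance 11: (row=6, col=6), (row=7, col=5)
  Distance 12: (row=7, col=6)
Total reachable: 50 (grid has 50 open cells total)

Answer: Reachable cells: 50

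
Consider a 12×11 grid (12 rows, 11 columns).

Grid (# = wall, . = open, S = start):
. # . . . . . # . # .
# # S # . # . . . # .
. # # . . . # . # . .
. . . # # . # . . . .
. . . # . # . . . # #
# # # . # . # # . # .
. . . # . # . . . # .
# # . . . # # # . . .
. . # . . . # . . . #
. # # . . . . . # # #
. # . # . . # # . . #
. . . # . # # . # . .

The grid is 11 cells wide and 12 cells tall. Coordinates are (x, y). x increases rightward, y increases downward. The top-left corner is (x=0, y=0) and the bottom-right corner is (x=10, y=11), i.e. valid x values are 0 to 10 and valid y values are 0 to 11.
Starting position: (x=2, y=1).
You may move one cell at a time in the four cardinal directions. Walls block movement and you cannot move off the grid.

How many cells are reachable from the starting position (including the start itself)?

BFS flood-fill from (x=2, y=1):
  Distance 0: (x=2, y=1)
  Distance 1: (x=2, y=0)
  Distance 2: (x=3, y=0)
  Distance 3: (x=4, y=0)
  Distance 4: (x=5, y=0), (x=4, y=1)
  Distance 5: (x=6, y=0), (x=4, y=2)
  Distance 6: (x=6, y=1), (x=3, y=2), (x=5, y=2)
  Distance 7: (x=7, y=1), (x=5, y=3)
  Distance 8: (x=8, y=1), (x=7, y=2)
  Distance 9: (x=8, y=0), (x=7, y=3)
  Distance 10: (x=8, y=3), (x=7, y=4)
  Distance 11: (x=9, y=3), (x=6, y=4), (x=8, y=4)
  Distance 12: (x=9, y=2), (x=10, y=3), (x=8, y=5)
  Distance 13: (x=10, y=2), (x=8, y=6)
  Distance 14: (x=10, y=1), (x=7, y=6), (x=8, y=7)
  Distance 15: (x=10, y=0), (x=6, y=6), (x=9, y=7), (x=8, y=8)
  Distance 16: (x=10, y=7), (x=7, y=8), (x=9, y=8)
  Distance 17: (x=10, y=6), (x=7, y=9)
  Distance 18: (x=10, y=5), (x=6, y=9)
  Distance 19: (x=5, y=9)
  Distance 20: (x=5, y=8), (x=4, y=9), (x=5, y=10)
  Distance 21: (x=4, y=8), (x=3, y=9), (x=4, y=10)
  Distance 22: (x=4, y=7), (x=3, y=8), (x=4, y=11)
  Distance 23: (x=4, y=6), (x=3, y=7)
  Distance 24: (x=2, y=7)
  Distance 25: (x=2, y=6)
  Distance 26: (x=1, y=6)
  Distance 27: (x=0, y=6)
Total reachable: 57 (grid has 81 open cells total)

Answer: Reachable cells: 57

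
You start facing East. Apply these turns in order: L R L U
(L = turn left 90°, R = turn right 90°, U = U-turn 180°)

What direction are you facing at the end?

Answer: Final heading: South

Derivation:
Start: East
  L (left (90° counter-clockwise)) -> North
  R (right (90° clockwise)) -> East
  L (left (90° counter-clockwise)) -> North
  U (U-turn (180°)) -> South
Final: South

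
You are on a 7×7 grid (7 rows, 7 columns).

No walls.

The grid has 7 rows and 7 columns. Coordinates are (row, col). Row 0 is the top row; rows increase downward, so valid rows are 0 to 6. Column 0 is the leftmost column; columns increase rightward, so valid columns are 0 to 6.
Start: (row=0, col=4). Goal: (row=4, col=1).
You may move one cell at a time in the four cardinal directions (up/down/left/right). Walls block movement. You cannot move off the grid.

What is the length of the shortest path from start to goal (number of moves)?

BFS from (row=0, col=4) until reaching (row=4, col=1):
  Distance 0: (row=0, col=4)
  Distance 1: (row=0, col=3), (row=0, col=5), (row=1, col=4)
  Distance 2: (row=0, col=2), (row=0, col=6), (row=1, col=3), (row=1, col=5), (row=2, col=4)
  Distance 3: (row=0, col=1), (row=1, col=2), (row=1, col=6), (row=2, col=3), (row=2, col=5), (row=3, col=4)
  Distance 4: (row=0, col=0), (row=1, col=1), (row=2, col=2), (row=2, col=6), (row=3, col=3), (row=3, col=5), (row=4, col=4)
  Distance 5: (row=1, col=0), (row=2, col=1), (row=3, col=2), (row=3, col=6), (row=4, col=3), (row=4, col=5), (row=5, col=4)
  Distance 6: (row=2, col=0), (row=3, col=1), (row=4, col=2), (row=4, col=6), (row=5, col=3), (row=5, col=5), (row=6, col=4)
  Distance 7: (row=3, col=0), (row=4, col=1), (row=5, col=2), (row=5, col=6), (row=6, col=3), (row=6, col=5)  <- goal reached here
One shortest path (7 moves): (row=0, col=4) -> (row=0, col=3) -> (row=0, col=2) -> (row=0, col=1) -> (row=1, col=1) -> (row=2, col=1) -> (row=3, col=1) -> (row=4, col=1)

Answer: Shortest path length: 7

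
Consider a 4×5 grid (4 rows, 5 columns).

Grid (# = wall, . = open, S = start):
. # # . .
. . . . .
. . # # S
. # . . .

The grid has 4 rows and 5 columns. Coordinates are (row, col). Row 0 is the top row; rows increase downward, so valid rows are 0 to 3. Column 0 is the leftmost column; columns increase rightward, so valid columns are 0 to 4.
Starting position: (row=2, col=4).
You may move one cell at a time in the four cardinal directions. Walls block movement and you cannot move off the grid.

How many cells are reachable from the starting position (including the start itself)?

BFS flood-fill from (row=2, col=4):
  Distance 0: (row=2, col=4)
  Distance 1: (row=1, col=4), (row=3, col=4)
  Distance 2: (row=0, col=4), (row=1, col=3), (row=3, col=3)
  Distance 3: (row=0, col=3), (row=1, col=2), (row=3, col=2)
  Distance 4: (row=1, col=1)
  Distance 5: (row=1, col=0), (row=2, col=1)
  Distance 6: (row=0, col=0), (row=2, col=0)
  Distance 7: (row=3, col=0)
Total reachable: 15 (grid has 15 open cells total)

Answer: Reachable cells: 15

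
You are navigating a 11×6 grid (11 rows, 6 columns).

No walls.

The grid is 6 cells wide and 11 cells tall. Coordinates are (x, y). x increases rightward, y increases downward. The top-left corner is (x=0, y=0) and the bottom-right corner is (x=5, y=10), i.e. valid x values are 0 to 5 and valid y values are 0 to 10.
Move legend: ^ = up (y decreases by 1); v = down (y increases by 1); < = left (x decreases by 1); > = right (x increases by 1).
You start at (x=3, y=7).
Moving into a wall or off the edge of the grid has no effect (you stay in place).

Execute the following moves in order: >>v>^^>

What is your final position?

Start: (x=3, y=7)
  > (right): (x=3, y=7) -> (x=4, y=7)
  > (right): (x=4, y=7) -> (x=5, y=7)
  v (down): (x=5, y=7) -> (x=5, y=8)
  > (right): blocked, stay at (x=5, y=8)
  ^ (up): (x=5, y=8) -> (x=5, y=7)
  ^ (up): (x=5, y=7) -> (x=5, y=6)
  > (right): blocked, stay at (x=5, y=6)
Final: (x=5, y=6)

Answer: Final position: (x=5, y=6)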